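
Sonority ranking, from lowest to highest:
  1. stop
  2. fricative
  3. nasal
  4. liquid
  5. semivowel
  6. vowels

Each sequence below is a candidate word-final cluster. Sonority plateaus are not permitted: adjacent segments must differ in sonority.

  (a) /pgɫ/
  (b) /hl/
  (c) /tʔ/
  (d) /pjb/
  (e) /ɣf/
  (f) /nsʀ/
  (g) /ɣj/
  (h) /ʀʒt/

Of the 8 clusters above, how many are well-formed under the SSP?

(a) 1-1-4 → violates
(b) 2-4 → violates
(c) 1-1 → violates
(d) 1-5-1 → violates
(e) 2-2 → violates
(f) 3-2-4 → violates
(g) 2-5 → violates
(h) 4-2-1 → obeys

1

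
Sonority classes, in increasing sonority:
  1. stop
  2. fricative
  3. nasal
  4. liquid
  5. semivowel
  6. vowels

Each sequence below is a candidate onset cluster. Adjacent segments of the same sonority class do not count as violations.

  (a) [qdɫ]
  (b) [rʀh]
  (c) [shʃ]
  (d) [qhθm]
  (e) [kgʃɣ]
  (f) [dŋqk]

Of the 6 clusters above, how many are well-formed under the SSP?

(a) sonority 1-1-4: well-formed.
(b) sonority 4-4-2: ill-formed.
(c) sonority 2-2-2: well-formed.
(d) sonority 1-2-2-3: well-formed.
(e) sonority 1-1-2-2: well-formed.
(f) sonority 1-3-1-1: ill-formed.

4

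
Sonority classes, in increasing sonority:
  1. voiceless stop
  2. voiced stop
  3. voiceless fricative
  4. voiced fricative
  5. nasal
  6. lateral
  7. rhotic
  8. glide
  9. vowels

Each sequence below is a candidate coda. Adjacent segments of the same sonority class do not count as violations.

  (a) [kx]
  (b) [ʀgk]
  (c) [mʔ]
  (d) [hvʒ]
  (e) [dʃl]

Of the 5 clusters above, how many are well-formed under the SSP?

2

(a) sonority 1-3: ill-formed.
(b) sonority 7-2-1: well-formed.
(c) sonority 5-1: well-formed.
(d) sonority 3-4-4: ill-formed.
(e) sonority 2-3-6: ill-formed.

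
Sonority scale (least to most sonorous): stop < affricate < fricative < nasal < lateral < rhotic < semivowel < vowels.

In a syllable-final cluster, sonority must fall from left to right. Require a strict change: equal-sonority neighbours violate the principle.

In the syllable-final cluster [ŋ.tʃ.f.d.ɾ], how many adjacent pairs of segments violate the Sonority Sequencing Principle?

/ŋ/: nasal = 4.
/tʃ/: affricate = 2.
/f/: fricative = 3.
/d/: stop = 1.
/ɾ/: rhotic = 6.
/ŋ/→/tʃ/: 4→2 (falls) — ok.
/tʃ/→/f/: 2→3 (does not fall) — violation.
/f/→/d/: 3→1 (falls) — ok.
/d/→/ɾ/: 1→6 (does not fall) — violation.

2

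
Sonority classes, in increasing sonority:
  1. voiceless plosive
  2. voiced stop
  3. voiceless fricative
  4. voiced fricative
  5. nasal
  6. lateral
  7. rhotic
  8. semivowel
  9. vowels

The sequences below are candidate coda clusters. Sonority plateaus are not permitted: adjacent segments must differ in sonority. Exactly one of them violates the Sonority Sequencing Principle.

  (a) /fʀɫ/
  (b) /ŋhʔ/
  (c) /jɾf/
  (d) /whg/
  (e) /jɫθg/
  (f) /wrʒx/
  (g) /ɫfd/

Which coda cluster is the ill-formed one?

(a) 3-7-6 → violates
(b) 5-3-1 → obeys
(c) 8-7-3 → obeys
(d) 8-3-2 → obeys
(e) 8-6-3-2 → obeys
(f) 8-7-4-3 → obeys
(g) 6-3-2 → obeys

a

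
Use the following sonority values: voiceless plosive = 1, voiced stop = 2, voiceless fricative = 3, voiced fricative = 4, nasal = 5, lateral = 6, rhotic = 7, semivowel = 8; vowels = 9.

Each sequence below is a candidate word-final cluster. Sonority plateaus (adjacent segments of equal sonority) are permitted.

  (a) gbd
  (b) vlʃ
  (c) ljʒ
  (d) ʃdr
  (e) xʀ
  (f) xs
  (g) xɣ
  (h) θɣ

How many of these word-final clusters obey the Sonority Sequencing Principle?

(a) gbd: profile 2-2-2 — obeys.
(b) vlʃ: profile 4-6-3 — violates.
(c) ljʒ: profile 6-8-4 — violates.
(d) ʃdr: profile 3-2-7 — violates.
(e) xʀ: profile 3-7 — violates.
(f) xs: profile 3-3 — obeys.
(g) xɣ: profile 3-4 — violates.
(h) θɣ: profile 3-4 — violates.

2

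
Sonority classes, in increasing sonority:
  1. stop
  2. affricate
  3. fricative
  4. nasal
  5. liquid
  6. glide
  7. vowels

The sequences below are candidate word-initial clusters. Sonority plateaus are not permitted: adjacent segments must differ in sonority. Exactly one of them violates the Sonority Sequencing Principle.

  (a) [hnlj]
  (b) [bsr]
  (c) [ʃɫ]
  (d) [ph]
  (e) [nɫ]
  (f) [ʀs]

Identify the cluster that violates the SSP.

(a) 3-4-5-6 → obeys
(b) 1-3-5 → obeys
(c) 3-5 → obeys
(d) 1-3 → obeys
(e) 4-5 → obeys
(f) 5-3 → violates

f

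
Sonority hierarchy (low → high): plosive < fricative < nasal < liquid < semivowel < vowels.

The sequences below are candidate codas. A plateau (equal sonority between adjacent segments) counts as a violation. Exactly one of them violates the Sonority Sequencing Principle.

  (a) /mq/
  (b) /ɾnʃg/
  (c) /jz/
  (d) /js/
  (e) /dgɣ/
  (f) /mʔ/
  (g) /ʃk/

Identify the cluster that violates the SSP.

e

(a) 3-1 → obeys
(b) 4-3-2-1 → obeys
(c) 5-2 → obeys
(d) 5-2 → obeys
(e) 1-1-2 → violates
(f) 3-1 → obeys
(g) 2-1 → obeys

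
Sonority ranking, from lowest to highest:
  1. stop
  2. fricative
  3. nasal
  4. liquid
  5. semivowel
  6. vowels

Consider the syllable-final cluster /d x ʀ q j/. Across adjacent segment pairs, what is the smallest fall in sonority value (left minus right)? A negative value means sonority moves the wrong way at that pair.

-4

/d/ is a stop (sonority 1).
/x/ is a fricative (sonority 2).
/ʀ/ is a liquid (sonority 4).
/q/ is a stop (sonority 1).
/j/ is a semivowel (sonority 5).
/d/→/x/: change -1.
/x/→/ʀ/: change -2.
/ʀ/→/q/: change +3.
/q/→/j/: change -4.
Minimum = -4.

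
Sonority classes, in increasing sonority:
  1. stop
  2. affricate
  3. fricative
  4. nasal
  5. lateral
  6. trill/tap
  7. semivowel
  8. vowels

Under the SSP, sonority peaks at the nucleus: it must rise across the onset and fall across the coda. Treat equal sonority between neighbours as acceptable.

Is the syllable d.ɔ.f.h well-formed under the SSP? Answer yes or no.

Onset: /d/ is a stop (sonority 1); then the nucleus /ɔ/ (sonority 8).
Onset profile 1-8 — rises to the nucleus.
Coda: /f/ is a fricative (sonority 3), /h/ is a fricative (sonority 3).
Coda profile 8-3-3 — falls from the nucleus.

yes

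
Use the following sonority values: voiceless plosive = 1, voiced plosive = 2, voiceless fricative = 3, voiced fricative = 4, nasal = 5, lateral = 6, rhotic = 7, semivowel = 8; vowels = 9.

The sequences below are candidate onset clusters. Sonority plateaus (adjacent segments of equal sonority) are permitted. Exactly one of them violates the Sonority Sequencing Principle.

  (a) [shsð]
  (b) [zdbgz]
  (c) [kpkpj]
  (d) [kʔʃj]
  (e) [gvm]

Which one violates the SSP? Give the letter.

(a) 3-3-3-4 → obeys
(b) 4-2-2-2-4 → violates
(c) 1-1-1-1-8 → obeys
(d) 1-1-3-8 → obeys
(e) 2-4-5 → obeys

b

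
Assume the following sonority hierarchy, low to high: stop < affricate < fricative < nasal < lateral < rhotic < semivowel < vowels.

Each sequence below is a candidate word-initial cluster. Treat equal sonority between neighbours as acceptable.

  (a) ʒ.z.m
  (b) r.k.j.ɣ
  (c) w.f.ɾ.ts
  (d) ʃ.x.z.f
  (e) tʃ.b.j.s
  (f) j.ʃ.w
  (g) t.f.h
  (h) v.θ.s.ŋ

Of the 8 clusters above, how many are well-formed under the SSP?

4

(a) ʒ.z.m: profile 3-3-4 — obeys.
(b) r.k.j.ɣ: profile 6-1-7-3 — violates.
(c) w.f.ɾ.ts: profile 7-3-6-2 — violates.
(d) ʃ.x.z.f: profile 3-3-3-3 — obeys.
(e) tʃ.b.j.s: profile 2-1-7-3 — violates.
(f) j.ʃ.w: profile 7-3-7 — violates.
(g) t.f.h: profile 1-3-3 — obeys.
(h) v.θ.s.ŋ: profile 3-3-3-4 — obeys.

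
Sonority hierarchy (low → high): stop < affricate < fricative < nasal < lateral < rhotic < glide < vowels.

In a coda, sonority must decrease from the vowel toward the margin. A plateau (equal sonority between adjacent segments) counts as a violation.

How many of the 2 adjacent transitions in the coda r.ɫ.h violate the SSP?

0

/r/: rhotic = 6.
/ɫ/: lateral = 5.
/h/: fricative = 3.
/r/→/ɫ/: 6→5 (falls) — ok.
/ɫ/→/h/: 5→3 (falls) — ok.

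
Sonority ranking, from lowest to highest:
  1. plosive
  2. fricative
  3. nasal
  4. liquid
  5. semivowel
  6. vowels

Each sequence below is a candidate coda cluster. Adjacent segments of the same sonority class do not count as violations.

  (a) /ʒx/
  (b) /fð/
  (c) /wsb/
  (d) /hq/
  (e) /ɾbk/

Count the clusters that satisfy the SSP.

5

(a) /ʒx/: profile 2-2 — obeys.
(b) /fð/: profile 2-2 — obeys.
(c) /wsb/: profile 5-2-1 — obeys.
(d) /hq/: profile 2-1 — obeys.
(e) /ɾbk/: profile 4-1-1 — obeys.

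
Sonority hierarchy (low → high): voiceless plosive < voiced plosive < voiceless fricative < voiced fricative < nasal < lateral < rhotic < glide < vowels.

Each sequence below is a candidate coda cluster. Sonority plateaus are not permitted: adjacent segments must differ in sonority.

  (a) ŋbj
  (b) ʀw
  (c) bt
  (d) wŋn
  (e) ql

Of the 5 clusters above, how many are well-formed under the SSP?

(a) 5-2-8 → violates
(b) 7-8 → violates
(c) 2-1 → obeys
(d) 8-5-5 → violates
(e) 1-6 → violates

1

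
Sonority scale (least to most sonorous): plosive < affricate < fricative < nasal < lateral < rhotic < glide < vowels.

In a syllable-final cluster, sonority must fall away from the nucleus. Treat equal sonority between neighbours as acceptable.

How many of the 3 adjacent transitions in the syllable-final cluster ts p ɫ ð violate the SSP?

/ts/: affricate = 2.
/p/: plosive = 1.
/ɫ/: lateral = 5.
/ð/: fricative = 3.
/ts/→/p/: 2→1 (falls) — ok.
/p/→/ɫ/: 1→5 (does not fall) — violation.
/ɫ/→/ð/: 5→3 (falls) — ok.

1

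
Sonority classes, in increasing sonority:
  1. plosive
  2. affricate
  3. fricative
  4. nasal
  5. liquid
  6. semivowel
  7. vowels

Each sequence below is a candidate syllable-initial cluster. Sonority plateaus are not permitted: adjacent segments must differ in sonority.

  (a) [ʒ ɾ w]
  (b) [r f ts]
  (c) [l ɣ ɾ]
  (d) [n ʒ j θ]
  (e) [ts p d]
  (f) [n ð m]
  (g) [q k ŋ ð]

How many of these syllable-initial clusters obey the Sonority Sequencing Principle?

1

(a) 3-5-6 → obeys
(b) 5-3-2 → violates
(c) 5-3-5 → violates
(d) 4-3-6-3 → violates
(e) 2-1-1 → violates
(f) 4-3-4 → violates
(g) 1-1-4-3 → violates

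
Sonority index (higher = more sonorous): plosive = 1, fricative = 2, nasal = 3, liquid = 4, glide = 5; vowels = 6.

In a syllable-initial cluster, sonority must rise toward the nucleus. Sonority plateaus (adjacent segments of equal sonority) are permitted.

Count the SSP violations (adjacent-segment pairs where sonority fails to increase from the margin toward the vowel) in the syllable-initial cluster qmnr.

0

/q/ — plosive, sonority 1.
/m/ — nasal, sonority 3.
/n/ — nasal, sonority 3.
/r/ — liquid, sonority 4.
/q/→/m/: 1→3 (rises) — ok.
/m/→/n/: 3→3 (plateau, allowed) — ok.
/n/→/r/: 3→4 (rises) — ok.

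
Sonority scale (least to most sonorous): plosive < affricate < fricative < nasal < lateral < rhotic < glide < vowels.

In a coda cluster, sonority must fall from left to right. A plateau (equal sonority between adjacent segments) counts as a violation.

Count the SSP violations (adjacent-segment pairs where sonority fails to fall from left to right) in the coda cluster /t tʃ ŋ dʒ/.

/t/ — plosive, sonority 1.
/tʃ/ — affricate, sonority 2.
/ŋ/ — nasal, sonority 4.
/dʒ/ — affricate, sonority 2.
/t/→/tʃ/: 1→2 (does not fall) — violation.
/tʃ/→/ŋ/: 2→4 (does not fall) — violation.
/ŋ/→/dʒ/: 4→2 (falls) — ok.

2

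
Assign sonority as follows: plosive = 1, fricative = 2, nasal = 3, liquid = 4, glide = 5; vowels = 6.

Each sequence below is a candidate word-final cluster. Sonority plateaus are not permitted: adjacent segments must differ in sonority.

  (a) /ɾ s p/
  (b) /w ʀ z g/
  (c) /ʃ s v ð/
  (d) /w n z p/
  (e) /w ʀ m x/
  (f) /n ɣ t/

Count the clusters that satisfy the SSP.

(a) 4-2-1 → obeys
(b) 5-4-2-1 → obeys
(c) 2-2-2-2 → violates
(d) 5-3-2-1 → obeys
(e) 5-4-3-2 → obeys
(f) 3-2-1 → obeys

5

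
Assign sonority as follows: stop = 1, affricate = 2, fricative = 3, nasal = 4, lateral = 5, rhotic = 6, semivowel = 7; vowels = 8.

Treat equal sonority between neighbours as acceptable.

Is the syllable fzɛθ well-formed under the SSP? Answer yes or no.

Onset: /f/ is a fricative (sonority 3), /z/ is a fricative (sonority 3); then the nucleus /ɛ/ (sonority 8).
Onset profile 3-3-8 — rises to the nucleus.
Coda: /θ/ is a fricative (sonority 3).
Coda profile 8-3 — falls from the nucleus.

yes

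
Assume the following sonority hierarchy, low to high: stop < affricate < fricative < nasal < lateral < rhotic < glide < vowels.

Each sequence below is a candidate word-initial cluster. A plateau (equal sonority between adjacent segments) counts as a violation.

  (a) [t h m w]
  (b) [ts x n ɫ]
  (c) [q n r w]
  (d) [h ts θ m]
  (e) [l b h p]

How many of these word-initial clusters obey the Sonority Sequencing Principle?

(a) 1-3-4-7 → obeys
(b) 2-3-4-5 → obeys
(c) 1-4-6-7 → obeys
(d) 3-2-3-4 → violates
(e) 5-1-3-1 → violates

3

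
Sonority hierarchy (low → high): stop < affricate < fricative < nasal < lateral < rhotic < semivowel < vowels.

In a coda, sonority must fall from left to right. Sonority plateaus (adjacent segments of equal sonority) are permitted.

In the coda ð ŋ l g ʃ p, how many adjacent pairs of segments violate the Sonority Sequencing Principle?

3

/ð/: fricative = 3.
/ŋ/: nasal = 4.
/l/: lateral = 5.
/g/: stop = 1.
/ʃ/: fricative = 3.
/p/: stop = 1.
/ð/→/ŋ/: 3→4 (does not fall) — violation.
/ŋ/→/l/: 4→5 (does not fall) — violation.
/l/→/g/: 5→1 (falls) — ok.
/g/→/ʃ/: 1→3 (does not fall) — violation.
/ʃ/→/p/: 3→1 (falls) — ok.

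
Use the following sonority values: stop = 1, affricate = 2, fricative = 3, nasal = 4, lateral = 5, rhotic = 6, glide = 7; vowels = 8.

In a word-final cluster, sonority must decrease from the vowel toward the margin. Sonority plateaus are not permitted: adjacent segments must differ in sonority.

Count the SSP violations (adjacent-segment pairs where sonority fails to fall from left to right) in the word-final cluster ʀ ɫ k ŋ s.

1

/ʀ/ is a rhotic (sonority 6).
/ɫ/ is a lateral (sonority 5).
/k/ is a stop (sonority 1).
/ŋ/ is a nasal (sonority 4).
/s/ is a fricative (sonority 3).
/ʀ/→/ɫ/: 6→5 (falls) — ok.
/ɫ/→/k/: 5→1 (falls) — ok.
/k/→/ŋ/: 1→4 (does not fall) — violation.
/ŋ/→/s/: 4→3 (falls) — ok.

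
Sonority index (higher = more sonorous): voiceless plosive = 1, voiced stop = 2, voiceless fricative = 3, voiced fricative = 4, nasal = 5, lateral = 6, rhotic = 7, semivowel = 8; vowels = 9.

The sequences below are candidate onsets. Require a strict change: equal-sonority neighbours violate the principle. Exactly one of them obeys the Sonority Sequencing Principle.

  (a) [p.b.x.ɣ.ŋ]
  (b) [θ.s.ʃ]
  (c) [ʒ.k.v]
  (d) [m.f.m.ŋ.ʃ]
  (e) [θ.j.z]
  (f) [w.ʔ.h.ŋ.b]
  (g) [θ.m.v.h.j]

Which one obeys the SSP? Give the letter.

a

(a) sonority 1-2-3-4-5: well-formed.
(b) sonority 3-3-3: ill-formed.
(c) sonority 4-1-4: ill-formed.
(d) sonority 5-3-5-5-3: ill-formed.
(e) sonority 3-8-4: ill-formed.
(f) sonority 8-1-3-5-2: ill-formed.
(g) sonority 3-5-4-3-8: ill-formed.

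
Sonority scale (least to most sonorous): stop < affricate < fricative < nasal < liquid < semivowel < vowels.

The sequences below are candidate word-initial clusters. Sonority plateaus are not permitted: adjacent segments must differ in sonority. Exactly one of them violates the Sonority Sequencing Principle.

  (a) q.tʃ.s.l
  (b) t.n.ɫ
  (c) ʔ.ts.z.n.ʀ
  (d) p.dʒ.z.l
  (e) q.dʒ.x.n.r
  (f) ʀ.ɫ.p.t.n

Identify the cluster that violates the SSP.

(a) 1-2-3-5 → obeys
(b) 1-4-5 → obeys
(c) 1-2-3-4-5 → obeys
(d) 1-2-3-5 → obeys
(e) 1-2-3-4-5 → obeys
(f) 5-5-1-1-4 → violates

f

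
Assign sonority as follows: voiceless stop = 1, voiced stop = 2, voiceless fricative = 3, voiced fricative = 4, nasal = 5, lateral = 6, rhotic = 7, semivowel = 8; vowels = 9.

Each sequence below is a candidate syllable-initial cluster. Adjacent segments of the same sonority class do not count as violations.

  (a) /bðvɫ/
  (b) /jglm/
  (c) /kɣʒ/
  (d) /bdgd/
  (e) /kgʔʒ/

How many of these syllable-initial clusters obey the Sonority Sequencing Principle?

3

(a) /bðvɫ/: profile 2-4-4-6 — obeys.
(b) /jglm/: profile 8-2-6-5 — violates.
(c) /kɣʒ/: profile 1-4-4 — obeys.
(d) /bdgd/: profile 2-2-2-2 — obeys.
(e) /kgʔʒ/: profile 1-2-1-4 — violates.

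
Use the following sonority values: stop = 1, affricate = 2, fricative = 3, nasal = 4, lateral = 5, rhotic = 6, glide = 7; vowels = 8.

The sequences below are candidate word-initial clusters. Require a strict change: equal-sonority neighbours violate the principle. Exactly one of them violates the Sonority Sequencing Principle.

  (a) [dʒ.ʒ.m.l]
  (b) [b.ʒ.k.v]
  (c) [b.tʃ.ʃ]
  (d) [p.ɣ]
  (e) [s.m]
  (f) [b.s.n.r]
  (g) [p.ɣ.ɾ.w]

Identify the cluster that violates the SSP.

(a) [dʒ.ʒ.m.l]: profile 2-3-4-5 — obeys.
(b) [b.ʒ.k.v]: profile 1-3-1-3 — violates.
(c) [b.tʃ.ʃ]: profile 1-2-3 — obeys.
(d) [p.ɣ]: profile 1-3 — obeys.
(e) [s.m]: profile 3-4 — obeys.
(f) [b.s.n.r]: profile 1-3-4-6 — obeys.
(g) [p.ɣ.ɾ.w]: profile 1-3-6-7 — obeys.

b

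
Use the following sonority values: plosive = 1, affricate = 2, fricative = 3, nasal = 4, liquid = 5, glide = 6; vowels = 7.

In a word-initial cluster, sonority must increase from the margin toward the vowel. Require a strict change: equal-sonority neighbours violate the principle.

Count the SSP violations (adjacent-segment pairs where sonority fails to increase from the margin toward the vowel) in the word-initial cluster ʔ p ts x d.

2

/ʔ/: plosive = 1.
/p/: plosive = 1.
/ts/: affricate = 2.
/x/: fricative = 3.
/d/: plosive = 1.
/ʔ/→/p/: 1→1 (plateau) — violation.
/p/→/ts/: 1→2 (rises) — ok.
/ts/→/x/: 2→3 (rises) — ok.
/x/→/d/: 3→1 (does not rise) — violation.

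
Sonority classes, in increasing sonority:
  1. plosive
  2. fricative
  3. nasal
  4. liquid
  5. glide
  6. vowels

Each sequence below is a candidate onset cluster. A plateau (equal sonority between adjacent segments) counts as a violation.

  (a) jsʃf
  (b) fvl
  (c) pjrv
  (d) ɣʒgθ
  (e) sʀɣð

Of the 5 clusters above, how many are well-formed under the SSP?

(a) jsʃf: profile 5-2-2-2 — violates.
(b) fvl: profile 2-2-4 — violates.
(c) pjrv: profile 1-5-4-2 — violates.
(d) ɣʒgθ: profile 2-2-1-2 — violates.
(e) sʀɣð: profile 2-4-2-2 — violates.

0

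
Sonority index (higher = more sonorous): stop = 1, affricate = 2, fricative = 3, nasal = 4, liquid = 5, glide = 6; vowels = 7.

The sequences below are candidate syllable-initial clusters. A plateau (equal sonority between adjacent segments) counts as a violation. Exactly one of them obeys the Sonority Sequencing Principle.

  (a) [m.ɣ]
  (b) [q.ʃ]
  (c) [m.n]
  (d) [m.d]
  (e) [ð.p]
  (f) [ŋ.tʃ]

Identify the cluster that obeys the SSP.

b

(a) [m.ɣ]: profile 4-3 — violates.
(b) [q.ʃ]: profile 1-3 — obeys.
(c) [m.n]: profile 4-4 — violates.
(d) [m.d]: profile 4-1 — violates.
(e) [ð.p]: profile 3-1 — violates.
(f) [ŋ.tʃ]: profile 4-2 — violates.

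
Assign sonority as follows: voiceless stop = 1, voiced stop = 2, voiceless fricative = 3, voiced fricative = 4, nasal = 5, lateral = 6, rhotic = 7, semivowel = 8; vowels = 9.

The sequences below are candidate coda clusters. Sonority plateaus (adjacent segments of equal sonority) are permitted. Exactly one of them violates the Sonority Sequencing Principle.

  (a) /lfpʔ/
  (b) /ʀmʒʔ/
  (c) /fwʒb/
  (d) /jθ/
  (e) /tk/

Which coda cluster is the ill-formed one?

(a) sonority 6-3-1-1: well-formed.
(b) sonority 7-5-4-1: well-formed.
(c) sonority 3-8-4-2: ill-formed.
(d) sonority 8-3: well-formed.
(e) sonority 1-1: well-formed.

c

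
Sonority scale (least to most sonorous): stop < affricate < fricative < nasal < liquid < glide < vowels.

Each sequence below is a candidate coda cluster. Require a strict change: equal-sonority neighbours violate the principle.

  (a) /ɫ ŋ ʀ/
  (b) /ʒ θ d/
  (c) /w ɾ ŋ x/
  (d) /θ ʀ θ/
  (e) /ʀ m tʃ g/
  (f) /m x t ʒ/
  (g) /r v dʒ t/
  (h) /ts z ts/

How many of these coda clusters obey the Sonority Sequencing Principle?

3

(a) 5-4-5 → violates
(b) 3-3-1 → violates
(c) 6-5-4-3 → obeys
(d) 3-5-3 → violates
(e) 5-4-2-1 → obeys
(f) 4-3-1-3 → violates
(g) 5-3-2-1 → obeys
(h) 2-3-2 → violates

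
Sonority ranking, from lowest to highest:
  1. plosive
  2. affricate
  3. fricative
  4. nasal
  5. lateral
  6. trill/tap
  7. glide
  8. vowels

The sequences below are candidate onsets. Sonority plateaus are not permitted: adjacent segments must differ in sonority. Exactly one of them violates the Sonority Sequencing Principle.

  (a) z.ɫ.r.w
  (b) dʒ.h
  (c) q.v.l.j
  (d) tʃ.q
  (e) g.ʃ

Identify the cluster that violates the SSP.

d

(a) 3-5-6-7 → obeys
(b) 2-3 → obeys
(c) 1-3-5-7 → obeys
(d) 2-1 → violates
(e) 1-3 → obeys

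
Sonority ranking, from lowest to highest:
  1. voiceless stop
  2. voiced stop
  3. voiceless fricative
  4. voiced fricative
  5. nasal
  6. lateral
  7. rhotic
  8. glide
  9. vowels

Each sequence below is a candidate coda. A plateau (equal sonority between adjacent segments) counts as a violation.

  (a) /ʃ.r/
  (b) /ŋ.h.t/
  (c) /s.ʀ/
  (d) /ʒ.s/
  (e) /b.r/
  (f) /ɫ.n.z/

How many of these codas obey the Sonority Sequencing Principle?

(a) sonority 3-7: ill-formed.
(b) sonority 5-3-1: well-formed.
(c) sonority 3-7: ill-formed.
(d) sonority 4-3: well-formed.
(e) sonority 2-7: ill-formed.
(f) sonority 6-5-4: well-formed.

3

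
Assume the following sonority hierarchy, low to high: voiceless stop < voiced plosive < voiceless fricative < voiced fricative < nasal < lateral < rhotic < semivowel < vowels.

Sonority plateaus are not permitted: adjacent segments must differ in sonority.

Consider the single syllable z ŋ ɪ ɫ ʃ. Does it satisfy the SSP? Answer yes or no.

Onset: /z/ is a voiced fricative (sonority 4), /ŋ/ is a nasal (sonority 5); then the nucleus /ɪ/ (sonority 9).
Onset profile 4-5-9 — rises to the nucleus.
Coda: /ɫ/ is a lateral (sonority 6), /ʃ/ is a voiceless fricative (sonority 3).
Coda profile 9-6-3 — falls from the nucleus.

yes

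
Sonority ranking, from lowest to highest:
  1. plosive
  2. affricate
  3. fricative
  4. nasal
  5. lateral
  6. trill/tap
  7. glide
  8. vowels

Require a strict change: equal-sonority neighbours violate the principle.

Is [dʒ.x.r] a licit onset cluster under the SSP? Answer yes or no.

yes

/dʒ/ — affricate, sonority 2.
/x/ — fricative, sonority 3.
/r/ — trill/tap, sonority 6.
The profile 2-3-6 strictly rises, so the onset cluster satisfies the SSP.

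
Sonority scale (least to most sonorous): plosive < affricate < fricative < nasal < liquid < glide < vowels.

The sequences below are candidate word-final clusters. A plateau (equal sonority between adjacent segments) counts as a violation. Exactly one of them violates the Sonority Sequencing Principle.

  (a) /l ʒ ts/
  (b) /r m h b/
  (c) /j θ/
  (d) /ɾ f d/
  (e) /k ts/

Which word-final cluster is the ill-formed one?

e

(a) sonority 5-3-2: well-formed.
(b) sonority 5-4-3-1: well-formed.
(c) sonority 6-3: well-formed.
(d) sonority 5-3-1: well-formed.
(e) sonority 1-2: ill-formed.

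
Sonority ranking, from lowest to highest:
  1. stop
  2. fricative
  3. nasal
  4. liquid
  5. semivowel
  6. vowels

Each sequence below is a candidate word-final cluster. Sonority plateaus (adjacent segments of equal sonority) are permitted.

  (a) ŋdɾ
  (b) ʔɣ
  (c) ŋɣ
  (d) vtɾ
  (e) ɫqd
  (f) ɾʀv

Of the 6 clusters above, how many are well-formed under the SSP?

(a) ŋdɾ: profile 3-1-4 — violates.
(b) ʔɣ: profile 1-2 — violates.
(c) ŋɣ: profile 3-2 — obeys.
(d) vtɾ: profile 2-1-4 — violates.
(e) ɫqd: profile 4-1-1 — obeys.
(f) ɾʀv: profile 4-4-2 — obeys.

3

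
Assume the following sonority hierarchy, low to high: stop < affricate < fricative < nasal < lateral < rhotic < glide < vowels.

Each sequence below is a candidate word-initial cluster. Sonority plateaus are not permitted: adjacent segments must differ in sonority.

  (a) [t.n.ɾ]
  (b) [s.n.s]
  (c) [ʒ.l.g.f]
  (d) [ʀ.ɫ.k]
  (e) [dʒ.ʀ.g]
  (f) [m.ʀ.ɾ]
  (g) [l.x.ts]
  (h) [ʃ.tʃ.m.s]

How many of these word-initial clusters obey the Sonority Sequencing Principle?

1

(a) 1-4-6 → obeys
(b) 3-4-3 → violates
(c) 3-5-1-3 → violates
(d) 6-5-1 → violates
(e) 2-6-1 → violates
(f) 4-6-6 → violates
(g) 5-3-2 → violates
(h) 3-2-4-3 → violates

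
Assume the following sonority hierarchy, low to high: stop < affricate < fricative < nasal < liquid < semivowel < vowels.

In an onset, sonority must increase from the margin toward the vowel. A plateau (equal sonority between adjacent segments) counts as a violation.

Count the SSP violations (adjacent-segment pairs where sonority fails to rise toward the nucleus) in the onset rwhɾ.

/r/: liquid = 5.
/w/: semivowel = 6.
/h/: fricative = 3.
/ɾ/: liquid = 5.
/r/→/w/: 5→6 (rises) — ok.
/w/→/h/: 6→3 (does not rise) — violation.
/h/→/ɾ/: 3→5 (rises) — ok.

1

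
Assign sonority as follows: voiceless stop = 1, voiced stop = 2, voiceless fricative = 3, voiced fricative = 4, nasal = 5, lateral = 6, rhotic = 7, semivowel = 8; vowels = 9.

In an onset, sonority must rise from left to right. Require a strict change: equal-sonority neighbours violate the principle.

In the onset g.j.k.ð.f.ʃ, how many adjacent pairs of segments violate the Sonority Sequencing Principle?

3

/g/ is a voiced stop (sonority 2).
/j/ is a semivowel (sonority 8).
/k/ is a voiceless stop (sonority 1).
/ð/ is a voiced fricative (sonority 4).
/f/ is a voiceless fricative (sonority 3).
/ʃ/ is a voiceless fricative (sonority 3).
/g/→/j/: 2→8 (rises) — ok.
/j/→/k/: 8→1 (does not rise) — violation.
/k/→/ð/: 1→4 (rises) — ok.
/ð/→/f/: 4→3 (does not rise) — violation.
/f/→/ʃ/: 3→3 (plateau) — violation.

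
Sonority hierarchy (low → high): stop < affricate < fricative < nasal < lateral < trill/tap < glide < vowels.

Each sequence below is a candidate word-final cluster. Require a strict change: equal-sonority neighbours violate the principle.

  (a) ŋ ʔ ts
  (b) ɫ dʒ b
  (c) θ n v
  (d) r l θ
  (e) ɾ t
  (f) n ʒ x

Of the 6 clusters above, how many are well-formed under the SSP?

(a) ŋ ʔ ts: profile 4-1-2 — violates.
(b) ɫ dʒ b: profile 5-2-1 — obeys.
(c) θ n v: profile 3-4-3 — violates.
(d) r l θ: profile 6-5-3 — obeys.
(e) ɾ t: profile 6-1 — obeys.
(f) n ʒ x: profile 4-3-3 — violates.

3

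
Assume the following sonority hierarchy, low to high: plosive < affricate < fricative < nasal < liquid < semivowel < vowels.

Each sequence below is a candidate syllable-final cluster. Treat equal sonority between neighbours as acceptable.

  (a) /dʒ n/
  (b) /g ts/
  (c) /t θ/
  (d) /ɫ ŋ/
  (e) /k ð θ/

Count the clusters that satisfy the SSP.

1

(a) /dʒ n/: profile 2-4 — violates.
(b) /g ts/: profile 1-2 — violates.
(c) /t θ/: profile 1-3 — violates.
(d) /ɫ ŋ/: profile 5-4 — obeys.
(e) /k ð θ/: profile 1-3-3 — violates.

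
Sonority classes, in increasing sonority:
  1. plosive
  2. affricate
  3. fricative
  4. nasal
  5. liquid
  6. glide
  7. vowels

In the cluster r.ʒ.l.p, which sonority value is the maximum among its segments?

/r/ is a liquid (sonority 5).
/ʒ/ is a fricative (sonority 3).
/l/ is a liquid (sonority 5).
/p/ is a plosive (sonority 1).
The maximum is 5.

5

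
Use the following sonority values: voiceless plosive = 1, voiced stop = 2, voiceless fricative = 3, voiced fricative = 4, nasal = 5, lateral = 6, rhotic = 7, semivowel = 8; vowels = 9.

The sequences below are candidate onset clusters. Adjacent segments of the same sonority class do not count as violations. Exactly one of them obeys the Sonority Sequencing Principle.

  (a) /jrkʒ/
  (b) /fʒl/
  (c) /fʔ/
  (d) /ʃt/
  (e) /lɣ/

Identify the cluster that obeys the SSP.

b

(a) /jrkʒ/: profile 8-7-1-4 — violates.
(b) /fʒl/: profile 3-4-6 — obeys.
(c) /fʔ/: profile 3-1 — violates.
(d) /ʃt/: profile 3-1 — violates.
(e) /lɣ/: profile 6-4 — violates.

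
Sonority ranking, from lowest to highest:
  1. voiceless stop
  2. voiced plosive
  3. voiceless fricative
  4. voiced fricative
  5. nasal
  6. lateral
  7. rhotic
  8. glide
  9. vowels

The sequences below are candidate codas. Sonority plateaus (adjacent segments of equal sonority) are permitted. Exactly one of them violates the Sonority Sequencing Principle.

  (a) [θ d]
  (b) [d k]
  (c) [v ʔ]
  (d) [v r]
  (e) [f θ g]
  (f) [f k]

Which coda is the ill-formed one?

(a) 3-2 → obeys
(b) 2-1 → obeys
(c) 4-1 → obeys
(d) 4-7 → violates
(e) 3-3-2 → obeys
(f) 3-1 → obeys

d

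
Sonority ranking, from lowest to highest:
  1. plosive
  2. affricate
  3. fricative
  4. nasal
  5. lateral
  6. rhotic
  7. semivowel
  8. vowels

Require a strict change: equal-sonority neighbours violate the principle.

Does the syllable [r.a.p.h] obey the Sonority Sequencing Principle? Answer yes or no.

no

Onset: /r/ is a rhotic (sonority 6); then the nucleus /a/ (sonority 8).
Onset profile 6-8 — rises to the nucleus.
Coda: /p/ is a plosive (sonority 1), /h/ is a fricative (sonority 3).
Coda profile 8-1-3 — does not strictly fall throughout.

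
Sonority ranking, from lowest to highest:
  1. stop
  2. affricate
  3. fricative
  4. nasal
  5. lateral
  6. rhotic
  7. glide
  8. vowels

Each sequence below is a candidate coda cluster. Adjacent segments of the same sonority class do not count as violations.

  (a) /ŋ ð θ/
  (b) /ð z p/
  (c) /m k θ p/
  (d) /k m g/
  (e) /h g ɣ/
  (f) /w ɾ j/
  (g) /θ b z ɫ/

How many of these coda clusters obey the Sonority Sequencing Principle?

2

(a) 4-3-3 → obeys
(b) 3-3-1 → obeys
(c) 4-1-3-1 → violates
(d) 1-4-1 → violates
(e) 3-1-3 → violates
(f) 7-6-7 → violates
(g) 3-1-3-5 → violates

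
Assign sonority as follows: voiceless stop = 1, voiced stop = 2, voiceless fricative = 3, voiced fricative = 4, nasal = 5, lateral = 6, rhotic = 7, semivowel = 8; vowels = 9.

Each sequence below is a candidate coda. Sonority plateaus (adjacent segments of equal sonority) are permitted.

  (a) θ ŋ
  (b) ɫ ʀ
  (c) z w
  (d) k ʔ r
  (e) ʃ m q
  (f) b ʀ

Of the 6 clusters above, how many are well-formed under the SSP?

(a) θ ŋ: profile 3-5 — violates.
(b) ɫ ʀ: profile 6-7 — violates.
(c) z w: profile 4-8 — violates.
(d) k ʔ r: profile 1-1-7 — violates.
(e) ʃ m q: profile 3-5-1 — violates.
(f) b ʀ: profile 2-7 — violates.

0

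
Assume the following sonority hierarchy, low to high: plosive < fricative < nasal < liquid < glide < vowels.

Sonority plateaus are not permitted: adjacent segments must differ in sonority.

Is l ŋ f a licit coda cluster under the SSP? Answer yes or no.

yes

/l/: liquid = 4.
/ŋ/: nasal = 3.
/f/: fricative = 2.
The profile 4-3-2 strictly falls, so the coda cluster satisfies the SSP.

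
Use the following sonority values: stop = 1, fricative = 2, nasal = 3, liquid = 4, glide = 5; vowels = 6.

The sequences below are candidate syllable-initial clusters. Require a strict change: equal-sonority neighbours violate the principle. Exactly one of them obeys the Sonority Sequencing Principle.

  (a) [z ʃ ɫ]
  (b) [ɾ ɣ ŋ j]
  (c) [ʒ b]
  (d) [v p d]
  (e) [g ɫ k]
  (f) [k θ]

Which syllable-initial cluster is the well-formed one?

f

(a) [z ʃ ɫ]: profile 2-2-4 — violates.
(b) [ɾ ɣ ŋ j]: profile 4-2-3-5 — violates.
(c) [ʒ b]: profile 2-1 — violates.
(d) [v p d]: profile 2-1-1 — violates.
(e) [g ɫ k]: profile 1-4-1 — violates.
(f) [k θ]: profile 1-2 — obeys.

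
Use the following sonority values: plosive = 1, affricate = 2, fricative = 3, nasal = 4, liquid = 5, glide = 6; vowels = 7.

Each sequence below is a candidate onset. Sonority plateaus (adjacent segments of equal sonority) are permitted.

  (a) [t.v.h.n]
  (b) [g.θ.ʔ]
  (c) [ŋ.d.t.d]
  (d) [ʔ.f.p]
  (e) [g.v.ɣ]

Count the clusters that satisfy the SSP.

(a) sonority 1-3-3-4: well-formed.
(b) sonority 1-3-1: ill-formed.
(c) sonority 4-1-1-1: ill-formed.
(d) sonority 1-3-1: ill-formed.
(e) sonority 1-3-3: well-formed.

2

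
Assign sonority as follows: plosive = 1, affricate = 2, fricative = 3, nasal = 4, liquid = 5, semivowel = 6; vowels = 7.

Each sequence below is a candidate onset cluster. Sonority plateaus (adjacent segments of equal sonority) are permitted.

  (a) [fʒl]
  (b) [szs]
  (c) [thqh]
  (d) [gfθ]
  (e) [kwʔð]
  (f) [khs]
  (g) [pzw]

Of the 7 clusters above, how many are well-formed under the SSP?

5

(a) 3-3-5 → obeys
(b) 3-3-3 → obeys
(c) 1-3-1-3 → violates
(d) 1-3-3 → obeys
(e) 1-6-1-3 → violates
(f) 1-3-3 → obeys
(g) 1-3-6 → obeys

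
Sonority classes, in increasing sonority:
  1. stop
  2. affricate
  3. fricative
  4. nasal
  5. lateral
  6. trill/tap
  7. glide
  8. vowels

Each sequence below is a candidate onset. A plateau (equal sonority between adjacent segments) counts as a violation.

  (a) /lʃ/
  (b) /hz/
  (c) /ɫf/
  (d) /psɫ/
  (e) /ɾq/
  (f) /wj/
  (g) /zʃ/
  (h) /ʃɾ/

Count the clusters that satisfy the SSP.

2

(a) sonority 5-3: ill-formed.
(b) sonority 3-3: ill-formed.
(c) sonority 5-3: ill-formed.
(d) sonority 1-3-5: well-formed.
(e) sonority 6-1: ill-formed.
(f) sonority 7-7: ill-formed.
(g) sonority 3-3: ill-formed.
(h) sonority 3-6: well-formed.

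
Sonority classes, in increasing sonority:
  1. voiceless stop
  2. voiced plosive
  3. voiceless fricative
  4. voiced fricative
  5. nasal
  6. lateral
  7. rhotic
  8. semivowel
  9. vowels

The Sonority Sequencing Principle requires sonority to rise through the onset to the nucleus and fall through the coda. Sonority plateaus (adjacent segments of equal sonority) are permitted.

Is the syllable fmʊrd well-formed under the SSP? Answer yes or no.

yes

Onset: /f/ is a voiceless fricative (sonority 3), /m/ is a nasal (sonority 5); then the nucleus /ʊ/ (sonority 9).
Onset profile 3-5-9 — rises to the nucleus.
Coda: /r/ is a rhotic (sonority 7), /d/ is a voiced plosive (sonority 2).
Coda profile 9-7-2 — falls from the nucleus.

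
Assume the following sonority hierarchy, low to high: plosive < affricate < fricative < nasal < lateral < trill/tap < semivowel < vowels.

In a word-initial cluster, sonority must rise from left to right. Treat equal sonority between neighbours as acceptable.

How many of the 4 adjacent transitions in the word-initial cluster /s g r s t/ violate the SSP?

/s/ — fricative, sonority 3.
/g/ — plosive, sonority 1.
/r/ — trill/tap, sonority 6.
/s/ — fricative, sonority 3.
/t/ — plosive, sonority 1.
/s/→/g/: 3→1 (does not rise) — violation.
/g/→/r/: 1→6 (rises) — ok.
/r/→/s/: 6→3 (does not rise) — violation.
/s/→/t/: 3→1 (does not rise) — violation.

3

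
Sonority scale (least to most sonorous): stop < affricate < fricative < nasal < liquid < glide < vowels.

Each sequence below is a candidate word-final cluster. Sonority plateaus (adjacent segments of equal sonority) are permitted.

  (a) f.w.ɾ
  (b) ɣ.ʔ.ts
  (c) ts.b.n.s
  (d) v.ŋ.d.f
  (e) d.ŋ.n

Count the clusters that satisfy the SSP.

(a) 3-6-5 → violates
(b) 3-1-2 → violates
(c) 2-1-4-3 → violates
(d) 3-4-1-3 → violates
(e) 1-4-4 → violates

0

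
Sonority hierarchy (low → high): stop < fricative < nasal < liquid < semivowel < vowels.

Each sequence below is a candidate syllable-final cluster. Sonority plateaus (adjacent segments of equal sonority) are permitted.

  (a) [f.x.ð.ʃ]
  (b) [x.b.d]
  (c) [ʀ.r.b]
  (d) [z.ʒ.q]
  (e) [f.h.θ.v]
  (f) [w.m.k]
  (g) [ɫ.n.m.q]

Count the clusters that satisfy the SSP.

7

(a) 2-2-2-2 → obeys
(b) 2-1-1 → obeys
(c) 4-4-1 → obeys
(d) 2-2-1 → obeys
(e) 2-2-2-2 → obeys
(f) 5-3-1 → obeys
(g) 4-3-3-1 → obeys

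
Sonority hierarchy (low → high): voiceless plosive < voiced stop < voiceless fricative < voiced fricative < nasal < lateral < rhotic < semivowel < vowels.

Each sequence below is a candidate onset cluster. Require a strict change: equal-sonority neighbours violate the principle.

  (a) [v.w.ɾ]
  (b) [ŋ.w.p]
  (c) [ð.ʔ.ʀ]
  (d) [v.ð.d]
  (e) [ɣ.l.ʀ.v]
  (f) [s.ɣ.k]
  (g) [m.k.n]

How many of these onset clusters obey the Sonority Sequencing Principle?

(a) [v.w.ɾ]: profile 4-8-7 — violates.
(b) [ŋ.w.p]: profile 5-8-1 — violates.
(c) [ð.ʔ.ʀ]: profile 4-1-7 — violates.
(d) [v.ð.d]: profile 4-4-2 — violates.
(e) [ɣ.l.ʀ.v]: profile 4-6-7-4 — violates.
(f) [s.ɣ.k]: profile 3-4-1 — violates.
(g) [m.k.n]: profile 5-1-5 — violates.

0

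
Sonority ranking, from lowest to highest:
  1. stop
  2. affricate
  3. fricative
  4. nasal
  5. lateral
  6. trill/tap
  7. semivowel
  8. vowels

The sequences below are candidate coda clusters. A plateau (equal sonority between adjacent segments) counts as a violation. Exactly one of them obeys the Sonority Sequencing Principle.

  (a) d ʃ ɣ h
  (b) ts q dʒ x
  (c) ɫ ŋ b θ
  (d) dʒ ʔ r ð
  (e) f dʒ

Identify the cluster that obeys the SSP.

e

(a) sonority 1-3-3-3: ill-formed.
(b) sonority 2-1-2-3: ill-formed.
(c) sonority 5-4-1-3: ill-formed.
(d) sonority 2-1-6-3: ill-formed.
(e) sonority 3-2: well-formed.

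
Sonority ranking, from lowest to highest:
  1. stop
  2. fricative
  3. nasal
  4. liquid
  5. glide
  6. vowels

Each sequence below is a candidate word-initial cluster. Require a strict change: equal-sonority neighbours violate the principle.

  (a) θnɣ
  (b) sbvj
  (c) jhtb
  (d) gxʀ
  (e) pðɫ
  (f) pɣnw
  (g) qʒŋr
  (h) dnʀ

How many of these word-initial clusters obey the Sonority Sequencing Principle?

5

(a) sonority 2-3-2: ill-formed.
(b) sonority 2-1-2-5: ill-formed.
(c) sonority 5-2-1-1: ill-formed.
(d) sonority 1-2-4: well-formed.
(e) sonority 1-2-4: well-formed.
(f) sonority 1-2-3-5: well-formed.
(g) sonority 1-2-3-4: well-formed.
(h) sonority 1-3-4: well-formed.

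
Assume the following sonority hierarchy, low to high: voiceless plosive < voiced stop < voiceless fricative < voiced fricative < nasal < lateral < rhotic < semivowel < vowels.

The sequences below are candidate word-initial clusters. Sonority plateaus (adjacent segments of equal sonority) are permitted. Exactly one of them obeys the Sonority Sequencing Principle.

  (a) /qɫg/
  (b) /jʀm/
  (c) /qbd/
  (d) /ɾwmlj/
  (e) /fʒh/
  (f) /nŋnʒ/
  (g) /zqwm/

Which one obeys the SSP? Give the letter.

c

(a) /qɫg/: profile 1-6-2 — violates.
(b) /jʀm/: profile 8-7-5 — violates.
(c) /qbd/: profile 1-2-2 — obeys.
(d) /ɾwmlj/: profile 7-8-5-6-8 — violates.
(e) /fʒh/: profile 3-4-3 — violates.
(f) /nŋnʒ/: profile 5-5-5-4 — violates.
(g) /zqwm/: profile 4-1-8-5 — violates.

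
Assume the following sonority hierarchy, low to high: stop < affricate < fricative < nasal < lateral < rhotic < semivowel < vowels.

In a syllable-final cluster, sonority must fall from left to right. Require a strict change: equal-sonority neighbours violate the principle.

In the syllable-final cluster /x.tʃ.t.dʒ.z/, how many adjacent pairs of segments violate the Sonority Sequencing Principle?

/x/ is a fricative (sonority 3).
/tʃ/ is an affricate (sonority 2).
/t/ is a stop (sonority 1).
/dʒ/ is an affricate (sonority 2).
/z/ is a fricative (sonority 3).
/x/→/tʃ/: 3→2 (falls) — ok.
/tʃ/→/t/: 2→1 (falls) — ok.
/t/→/dʒ/: 1→2 (does not fall) — violation.
/dʒ/→/z/: 2→3 (does not fall) — violation.

2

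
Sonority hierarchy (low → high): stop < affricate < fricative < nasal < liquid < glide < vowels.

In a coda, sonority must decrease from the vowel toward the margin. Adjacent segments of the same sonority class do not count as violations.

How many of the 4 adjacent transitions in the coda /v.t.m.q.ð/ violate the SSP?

2

/v/ is a fricative (sonority 3).
/t/ is a stop (sonority 1).
/m/ is a nasal (sonority 4).
/q/ is a stop (sonority 1).
/ð/ is a fricative (sonority 3).
/v/→/t/: 3→1 (falls) — ok.
/t/→/m/: 1→4 (does not fall) — violation.
/m/→/q/: 4→1 (falls) — ok.
/q/→/ð/: 1→3 (does not fall) — violation.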